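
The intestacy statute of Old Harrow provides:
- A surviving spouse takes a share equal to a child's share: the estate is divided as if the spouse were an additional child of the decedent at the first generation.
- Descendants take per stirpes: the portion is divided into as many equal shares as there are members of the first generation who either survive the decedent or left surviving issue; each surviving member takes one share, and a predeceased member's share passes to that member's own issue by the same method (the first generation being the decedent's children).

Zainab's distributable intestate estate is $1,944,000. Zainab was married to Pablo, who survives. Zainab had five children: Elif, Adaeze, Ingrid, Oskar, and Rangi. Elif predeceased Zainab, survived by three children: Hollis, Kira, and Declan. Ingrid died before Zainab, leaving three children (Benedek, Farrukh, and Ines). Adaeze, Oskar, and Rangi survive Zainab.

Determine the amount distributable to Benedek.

The spouse counts as an additional share at the children's level, so there are 6 primary shares of $324,000. Pablo takes one such share ($324,000).
The children's combined portion ($1,620,000) is divided into 5 shares of $324,000: Adaeze, Oskar, and Rangi each take $324,000; Elif's $324,000 share passes to Elif's issue; Ingrid's $324,000 share passes to Ingrid's issue.
Elif's share ($324,000) is divided into 3 shares of $108,000: Hollis, Kira, and Declan each take $108,000.
Ingrid's share ($324,000) is divided into 3 shares of $108,000: Benedek, Farrukh, and Ines each take $108,000.

Benedek receives $108,000.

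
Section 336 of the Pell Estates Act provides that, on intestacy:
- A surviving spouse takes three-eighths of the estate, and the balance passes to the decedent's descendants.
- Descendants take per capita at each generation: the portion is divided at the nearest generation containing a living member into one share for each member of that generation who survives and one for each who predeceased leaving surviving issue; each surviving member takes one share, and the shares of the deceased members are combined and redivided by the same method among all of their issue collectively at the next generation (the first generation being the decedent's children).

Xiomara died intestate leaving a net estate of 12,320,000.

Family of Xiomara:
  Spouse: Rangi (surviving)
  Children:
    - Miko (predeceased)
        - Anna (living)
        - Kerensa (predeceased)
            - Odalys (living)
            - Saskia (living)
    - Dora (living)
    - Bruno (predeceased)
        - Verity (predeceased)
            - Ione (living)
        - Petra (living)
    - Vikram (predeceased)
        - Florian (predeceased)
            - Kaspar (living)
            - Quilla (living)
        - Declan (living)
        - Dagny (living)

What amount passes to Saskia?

Saskia receives 495,000.

Rangi takes three-eighths of 12,320,000 = 4,620,000. The remaining 7,700,000 passes to the descendants.
The descendants' portion (7,700,000) is divided at the children's generation into 4 shares of 1,925,000. Dora takes 1,925,000. The 3 shares of the deceased (Miko, Bruno, and Vikram) are combined into a pool of 5,775,000.
That pool (5,775,000) is divided at the grandchildren's generation into 7 shares of 825,000. Anna, Petra, Declan, and Dagny each take 825,000. The 3 shares of the deceased (Kerensa, Verity, and Florian) are combined into a pool of 2,475,000.
That pool (2,475,000) is divided at the great-grandchildren's generation equally among Odalys, Saskia, Ione, Kaspar, and Quilla: 495,000 each.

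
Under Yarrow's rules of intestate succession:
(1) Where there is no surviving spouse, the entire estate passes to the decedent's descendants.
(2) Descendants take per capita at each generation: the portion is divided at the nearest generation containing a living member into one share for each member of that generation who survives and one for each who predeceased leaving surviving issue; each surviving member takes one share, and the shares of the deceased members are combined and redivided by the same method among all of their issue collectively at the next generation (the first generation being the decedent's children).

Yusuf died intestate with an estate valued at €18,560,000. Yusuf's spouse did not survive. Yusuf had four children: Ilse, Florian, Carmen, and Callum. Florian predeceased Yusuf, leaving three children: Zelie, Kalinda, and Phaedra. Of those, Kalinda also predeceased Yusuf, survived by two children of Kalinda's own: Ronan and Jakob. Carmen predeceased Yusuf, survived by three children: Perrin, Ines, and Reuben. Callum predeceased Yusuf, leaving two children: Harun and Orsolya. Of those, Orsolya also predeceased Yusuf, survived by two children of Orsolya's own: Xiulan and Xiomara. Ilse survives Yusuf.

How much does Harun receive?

Harun receives €1,740,000.

The entire €18,560,000 passes to the descendants.
That amount (€18,560,000) is divided at the children's generation into 4 shares of €4,640,000. Ilse takes €4,640,000. The 3 shares of the deceased (Florian, Carmen, and Callum) are combined into a pool of €13,920,000.
That pool (€13,920,000) is divided at the grandchildren's generation into 8 shares of €1,740,000. Zelie, Phaedra, Perrin, Ines, Reuben, and Harun each take €1,740,000. The 2 shares of the deceased (Kalinda and Orsolya) are combined into a pool of €3,480,000.
That pool (€3,480,000) is divided at the great-grandchildren's generation equally among Ronan, Jakob, Xiulan, and Xiomara: €870,000 each.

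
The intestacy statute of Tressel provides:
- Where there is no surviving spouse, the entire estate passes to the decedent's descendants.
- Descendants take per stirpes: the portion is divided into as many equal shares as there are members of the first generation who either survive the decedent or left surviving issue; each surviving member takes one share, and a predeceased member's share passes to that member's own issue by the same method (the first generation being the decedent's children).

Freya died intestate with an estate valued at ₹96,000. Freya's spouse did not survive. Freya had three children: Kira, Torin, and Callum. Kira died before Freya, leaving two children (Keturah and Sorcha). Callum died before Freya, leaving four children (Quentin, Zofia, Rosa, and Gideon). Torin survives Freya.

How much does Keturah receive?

The entire ₹96,000 passes to the descendants.
That amount (₹96,000) is divided into 3 shares of ₹32,000: Torin takes ₹32,000; Kira's ₹32,000 share passes to Kira's issue; Callum's ₹32,000 share passes to Callum's issue.
Kira's share (₹32,000) is divided into 2 shares of ₹16,000: Keturah and Sorcha each take ₹16,000.
Callum's share (₹32,000) is divided into 4 shares of ₹8,000: Quentin, Zofia, Rosa, and Gideon each take ₹8,000.

Keturah receives ₹16,000.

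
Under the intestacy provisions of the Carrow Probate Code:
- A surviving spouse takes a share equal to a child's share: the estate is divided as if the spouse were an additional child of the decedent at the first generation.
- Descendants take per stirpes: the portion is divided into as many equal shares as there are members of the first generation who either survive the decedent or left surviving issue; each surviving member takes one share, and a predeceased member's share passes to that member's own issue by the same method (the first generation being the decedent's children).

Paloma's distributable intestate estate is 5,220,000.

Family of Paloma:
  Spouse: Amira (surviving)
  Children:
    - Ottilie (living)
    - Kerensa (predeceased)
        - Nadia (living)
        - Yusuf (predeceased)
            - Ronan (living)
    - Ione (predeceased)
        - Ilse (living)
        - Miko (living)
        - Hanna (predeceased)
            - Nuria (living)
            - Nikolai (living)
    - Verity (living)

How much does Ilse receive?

The spouse counts as an additional share at the children's level, so there are 5 primary shares of 1,044,000. Amira takes one such share (1,044,000).
The children's combined portion (4,176,000) is divided into 4 shares of 1,044,000: Ottilie and Verity each take 1,044,000; Kerensa's 1,044,000 share passes to Kerensa's issue; Ione's 1,044,000 share passes to Ione's issue.
Kerensa's share (1,044,000) is divided into 2 shares of 522,000: Nadia takes 522,000; Yusuf's 522,000 share passes to Yusuf's issue.
Yusuf's share (522,000) passes entirely to Ronan.
Ione's share (1,044,000) is divided into 3 shares of 348,000: Ilse and Miko each take 348,000; Hanna's 348,000 share passes to Hanna's issue.
Hanna's share (348,000) is divided into 2 shares of 174,000: Nuria and Nikolai each take 174,000.

Ilse receives 348,000.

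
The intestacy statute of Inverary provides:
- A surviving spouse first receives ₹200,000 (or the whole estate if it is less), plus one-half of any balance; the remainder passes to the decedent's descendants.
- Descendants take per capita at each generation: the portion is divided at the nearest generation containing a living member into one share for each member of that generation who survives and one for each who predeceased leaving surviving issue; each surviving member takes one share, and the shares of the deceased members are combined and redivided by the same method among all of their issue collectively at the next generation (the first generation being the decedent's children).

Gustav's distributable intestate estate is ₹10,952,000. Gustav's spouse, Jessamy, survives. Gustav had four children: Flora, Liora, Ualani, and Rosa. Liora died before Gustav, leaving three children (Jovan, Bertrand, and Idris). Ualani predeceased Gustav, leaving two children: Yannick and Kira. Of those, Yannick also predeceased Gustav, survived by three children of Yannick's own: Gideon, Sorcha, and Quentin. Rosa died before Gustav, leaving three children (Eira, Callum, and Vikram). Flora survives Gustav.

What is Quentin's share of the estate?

Quentin receives ₹168,000.

Jessamy first takes ₹200,000, leaving a balance of ₹10,752,000. Jessamy then takes one-half of the balance (₹5,376,000), for a total of ₹5,576,000. The remaining ₹5,376,000 passes to the descendants.
The descendants' portion (₹5,376,000) is divided at the children's generation into 4 shares of ₹1,344,000. Flora takes ₹1,344,000. The 3 shares of the deceased (Liora, Ualani, and Rosa) are combined into a pool of ₹4,032,000.
That pool (₹4,032,000) is divided at the grandchildren's generation into 8 shares of ₹504,000. Jovan, Bertrand, Idris, Kira, Eira, Callum, and Vikram each take ₹504,000. The remaining share for the deceased Yannick (₹504,000) is carried to the next generation.
That pool (₹504,000) is divided at the great-grandchildren's generation equally among Gideon, Sorcha, and Quentin: ₹168,000 each.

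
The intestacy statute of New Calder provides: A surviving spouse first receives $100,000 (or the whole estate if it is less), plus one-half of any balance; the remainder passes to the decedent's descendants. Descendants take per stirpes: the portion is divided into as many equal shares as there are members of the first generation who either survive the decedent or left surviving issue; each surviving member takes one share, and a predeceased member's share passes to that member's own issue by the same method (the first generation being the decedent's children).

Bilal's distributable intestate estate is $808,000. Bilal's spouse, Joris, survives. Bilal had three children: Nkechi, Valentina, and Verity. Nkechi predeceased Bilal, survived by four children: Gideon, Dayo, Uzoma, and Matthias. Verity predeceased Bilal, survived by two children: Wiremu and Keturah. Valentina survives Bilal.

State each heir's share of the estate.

Joris: $454,000; Gideon: $29,500; Dayo: $29,500; Uzoma: $29,500; Matthias: $29,500; Valentina: $118,000; Wiremu: $59,000; Keturah: $59,000

Joris first takes $100,000, leaving a balance of $708,000. Joris then takes one-half of the balance ($354,000), for a total of $454,000. The remaining $354,000 passes to the descendants.
The descendants' portion ($354,000) is divided into 3 shares of $118,000: Valentina takes $118,000; Nkechi's $118,000 share passes to Nkechi's issue; Verity's $118,000 share passes to Verity's issue.
Nkechi's share ($118,000) is divided into 4 shares of $29,500: Gideon, Dayo, Uzoma, and Matthias each take $29,500.
Verity's share ($118,000) is divided into 2 shares of $59,000: Wiremu and Keturah each take $59,000.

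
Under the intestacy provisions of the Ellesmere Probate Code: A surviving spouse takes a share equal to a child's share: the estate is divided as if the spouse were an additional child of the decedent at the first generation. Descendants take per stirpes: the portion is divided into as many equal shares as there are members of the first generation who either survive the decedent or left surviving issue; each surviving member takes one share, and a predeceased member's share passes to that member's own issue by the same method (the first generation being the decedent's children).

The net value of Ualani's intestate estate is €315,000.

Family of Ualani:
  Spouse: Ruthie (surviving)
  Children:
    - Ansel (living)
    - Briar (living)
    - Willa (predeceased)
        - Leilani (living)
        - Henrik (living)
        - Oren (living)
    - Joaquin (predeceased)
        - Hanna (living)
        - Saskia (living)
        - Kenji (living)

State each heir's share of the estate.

The spouse counts as an additional share at the children's level, so there are 5 primary shares of €63,000. Ruthie takes one such share (€63,000).
The children's combined portion (€252,000) is divided into 4 shares of €63,000: Ansel and Briar each take €63,000; Willa's €63,000 share passes to Willa's issue; Joaquin's €63,000 share passes to Joaquin's issue.
Willa's share (€63,000) is divided into 3 shares of €21,000: Leilani, Henrik, and Oren each take €21,000.
Joaquin's share (€63,000) is divided into 3 shares of €21,000: Hanna, Saskia, and Kenji each take €21,000.

Ruthie: €63,000; Ansel: €63,000; Briar: €63,000; Leilani: €21,000; Henrik: €21,000; Oren: €21,000; Hanna: €21,000; Saskia: €21,000; Kenji: €21,000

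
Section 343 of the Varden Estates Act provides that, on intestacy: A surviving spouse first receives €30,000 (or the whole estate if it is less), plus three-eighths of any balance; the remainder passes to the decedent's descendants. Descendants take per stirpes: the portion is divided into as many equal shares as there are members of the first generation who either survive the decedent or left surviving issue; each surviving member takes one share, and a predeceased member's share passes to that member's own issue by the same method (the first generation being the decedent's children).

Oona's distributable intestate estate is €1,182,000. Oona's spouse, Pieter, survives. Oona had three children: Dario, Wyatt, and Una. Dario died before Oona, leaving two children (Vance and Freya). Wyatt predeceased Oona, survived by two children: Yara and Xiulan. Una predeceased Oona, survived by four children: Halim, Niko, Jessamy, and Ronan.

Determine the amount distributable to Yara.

Yara receives €120,000.

Pieter first takes €30,000, leaving a balance of €1,152,000. Pieter then takes three-eighths of the balance (€432,000), for a total of €462,000. The remaining €720,000 passes to the descendants.
The descendants' portion (€720,000) is divided into 3 shares of €240,000: Dario's €240,000 share passes to Dario's issue; Wyatt's €240,000 share passes to Wyatt's issue; Una's €240,000 share passes to Una's issue.
Dario's share (€240,000) is divided into 2 shares of €120,000: Vance and Freya each take €120,000.
Wyatt's share (€240,000) is divided into 2 shares of €120,000: Yara and Xiulan each take €120,000.
Una's share (€240,000) is divided into 4 shares of €60,000: Halim, Niko, Jessamy, and Ronan each take €60,000.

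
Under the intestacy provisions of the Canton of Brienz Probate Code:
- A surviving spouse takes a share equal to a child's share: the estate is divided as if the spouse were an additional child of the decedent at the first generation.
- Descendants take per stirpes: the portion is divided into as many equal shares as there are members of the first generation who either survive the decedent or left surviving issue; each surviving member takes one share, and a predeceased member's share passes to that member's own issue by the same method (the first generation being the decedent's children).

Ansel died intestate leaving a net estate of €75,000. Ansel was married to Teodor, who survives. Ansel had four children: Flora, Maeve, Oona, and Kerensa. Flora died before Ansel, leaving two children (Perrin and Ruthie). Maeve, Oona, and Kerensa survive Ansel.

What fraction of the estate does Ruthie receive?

Ruthie receives 1/10 of the estate.

The spouse counts as an additional share at the children's level, so there are 5 primary shares of €15,000. Teodor takes one such share (€15,000).
The children's combined portion (€60,000) is divided into 4 shares of €15,000: Maeve, Oona, and Kerensa each take €15,000; Flora's €15,000 share passes to Flora's issue.
Flora's share (€15,000) is divided into 2 shares of €7,500: Perrin and Ruthie each take €7,500.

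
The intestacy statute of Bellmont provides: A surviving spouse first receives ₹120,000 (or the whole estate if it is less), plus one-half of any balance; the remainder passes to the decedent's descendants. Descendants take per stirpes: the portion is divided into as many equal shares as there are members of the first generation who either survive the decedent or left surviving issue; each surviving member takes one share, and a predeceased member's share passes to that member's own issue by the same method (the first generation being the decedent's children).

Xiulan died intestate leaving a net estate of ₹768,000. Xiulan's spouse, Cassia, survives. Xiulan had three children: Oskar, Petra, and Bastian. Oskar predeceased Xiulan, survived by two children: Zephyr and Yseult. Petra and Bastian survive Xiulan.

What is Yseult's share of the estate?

Cassia first takes ₹120,000, leaving a balance of ₹648,000. Cassia then takes one-half of the balance (₹324,000), for a total of ₹444,000. The remaining ₹324,000 passes to the descendants.
The descendants' portion (₹324,000) is divided into 3 shares of ₹108,000: Petra and Bastian each take ₹108,000; Oskar's ₹108,000 share passes to Oskar's issue.
Oskar's share (₹108,000) is divided into 2 shares of ₹54,000: Zephyr and Yseult each take ₹54,000.

Yseult receives ₹54,000.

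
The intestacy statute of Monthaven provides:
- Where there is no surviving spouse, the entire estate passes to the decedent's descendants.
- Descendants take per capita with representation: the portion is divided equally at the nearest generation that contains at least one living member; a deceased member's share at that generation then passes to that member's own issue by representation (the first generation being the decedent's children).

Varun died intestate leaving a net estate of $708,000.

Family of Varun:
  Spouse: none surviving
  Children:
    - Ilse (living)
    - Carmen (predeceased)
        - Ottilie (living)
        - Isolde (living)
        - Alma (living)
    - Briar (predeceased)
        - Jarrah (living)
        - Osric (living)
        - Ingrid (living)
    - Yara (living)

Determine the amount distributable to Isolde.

Isolde receives $59,000.

The entire $708,000 passes to the descendants.
That amount ($708,000) is divided into 4 shares of $177,000: Ilse and Yara each take $177,000; Carmen's $177,000 share passes to Carmen's issue; Briar's $177,000 share passes to Briar's issue.
Carmen's share ($177,000) is divided into 3 shares of $59,000: Ottilie, Isolde, and Alma each take $59,000.
Briar's share ($177,000) is divided into 3 shares of $59,000: Jarrah, Osric, and Ingrid each take $59,000.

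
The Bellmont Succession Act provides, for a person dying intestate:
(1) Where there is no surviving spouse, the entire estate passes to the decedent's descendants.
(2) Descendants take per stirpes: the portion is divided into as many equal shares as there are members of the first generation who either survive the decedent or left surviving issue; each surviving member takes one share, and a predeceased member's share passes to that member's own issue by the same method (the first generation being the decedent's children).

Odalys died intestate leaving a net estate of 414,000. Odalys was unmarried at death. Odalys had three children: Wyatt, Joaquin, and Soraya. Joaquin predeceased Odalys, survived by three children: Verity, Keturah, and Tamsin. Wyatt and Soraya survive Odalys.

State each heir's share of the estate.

The entire 414,000 passes to the descendants.
That amount (414,000) is divided into 3 shares of 138,000: Wyatt and Soraya each take 138,000; Joaquin's 138,000 share passes to Joaquin's issue.
Joaquin's share (138,000) is divided into 3 shares of 46,000: Verity, Keturah, and Tamsin each take 46,000.

Wyatt: 138,000; Verity: 46,000; Keturah: 46,000; Tamsin: 46,000; Soraya: 138,000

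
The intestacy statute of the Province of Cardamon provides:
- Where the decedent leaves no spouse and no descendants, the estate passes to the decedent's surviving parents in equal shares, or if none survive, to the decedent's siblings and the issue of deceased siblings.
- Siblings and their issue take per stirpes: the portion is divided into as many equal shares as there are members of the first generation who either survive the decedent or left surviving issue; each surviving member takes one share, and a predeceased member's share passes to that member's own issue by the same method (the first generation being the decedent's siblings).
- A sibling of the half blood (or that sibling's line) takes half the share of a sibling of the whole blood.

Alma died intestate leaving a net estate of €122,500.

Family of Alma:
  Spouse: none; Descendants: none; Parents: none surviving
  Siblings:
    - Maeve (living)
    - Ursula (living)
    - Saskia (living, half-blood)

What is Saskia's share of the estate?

The entire €122,500 passes to the siblings and their issue.
Counting each half-blood sibling's line as half a unit, there are 5/2 units in €122,500, so one unit is €49,000. Whole-blood lines (Maeve and Ursula) take €49,000 each; half-blood lines (Saskia) take €24,500 each.

Saskia receives €24,500.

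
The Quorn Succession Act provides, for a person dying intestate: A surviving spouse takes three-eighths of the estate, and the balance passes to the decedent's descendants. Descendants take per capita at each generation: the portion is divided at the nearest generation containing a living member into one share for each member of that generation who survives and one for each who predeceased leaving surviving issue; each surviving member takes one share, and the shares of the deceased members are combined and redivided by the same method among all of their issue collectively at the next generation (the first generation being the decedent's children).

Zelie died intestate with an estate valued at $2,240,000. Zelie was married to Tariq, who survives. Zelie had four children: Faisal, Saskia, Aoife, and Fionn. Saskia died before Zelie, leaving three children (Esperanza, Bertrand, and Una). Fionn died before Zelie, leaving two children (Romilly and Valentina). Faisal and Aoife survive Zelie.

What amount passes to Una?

Una receives $140,000.

Tariq takes three-eighths of $2,240,000 = $840,000. The remaining $1,400,000 passes to the descendants.
The descendants' portion ($1,400,000) is divided at the children's generation into 4 shares of $350,000. Faisal and Aoife each take $350,000. The 2 shares of the deceased (Saskia and Fionn) are combined into a pool of $700,000.
That pool ($700,000) is divided at the grandchildren's generation equally among Esperanza, Bertrand, Una, Romilly, and Valentina: $140,000 each.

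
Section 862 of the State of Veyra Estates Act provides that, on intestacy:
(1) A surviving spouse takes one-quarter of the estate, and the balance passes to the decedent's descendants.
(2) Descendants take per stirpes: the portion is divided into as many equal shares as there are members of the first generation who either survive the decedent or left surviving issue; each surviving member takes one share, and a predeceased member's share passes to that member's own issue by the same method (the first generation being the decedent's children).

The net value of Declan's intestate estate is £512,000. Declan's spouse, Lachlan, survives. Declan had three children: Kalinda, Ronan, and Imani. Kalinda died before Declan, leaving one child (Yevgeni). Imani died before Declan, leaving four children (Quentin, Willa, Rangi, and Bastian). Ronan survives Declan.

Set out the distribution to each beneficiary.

Lachlan takes one-quarter of £512,000 = £128,000. The remaining £384,000 passes to the descendants.
The descendants' portion (£384,000) is divided into 3 shares of £128,000: Ronan takes £128,000; Kalinda's £128,000 share passes to Kalinda's issue; Imani's £128,000 share passes to Imani's issue.
Kalinda's share (£128,000) passes entirely to Yevgeni.
Imani's share (£128,000) is divided into 4 shares of £32,000: Quentin, Willa, Rangi, and Bastian each take £32,000.

Lachlan: £128,000; Yevgeni: £128,000; Ronan: £128,000; Quentin: £32,000; Willa: £32,000; Rangi: £32,000; Bastian: £32,000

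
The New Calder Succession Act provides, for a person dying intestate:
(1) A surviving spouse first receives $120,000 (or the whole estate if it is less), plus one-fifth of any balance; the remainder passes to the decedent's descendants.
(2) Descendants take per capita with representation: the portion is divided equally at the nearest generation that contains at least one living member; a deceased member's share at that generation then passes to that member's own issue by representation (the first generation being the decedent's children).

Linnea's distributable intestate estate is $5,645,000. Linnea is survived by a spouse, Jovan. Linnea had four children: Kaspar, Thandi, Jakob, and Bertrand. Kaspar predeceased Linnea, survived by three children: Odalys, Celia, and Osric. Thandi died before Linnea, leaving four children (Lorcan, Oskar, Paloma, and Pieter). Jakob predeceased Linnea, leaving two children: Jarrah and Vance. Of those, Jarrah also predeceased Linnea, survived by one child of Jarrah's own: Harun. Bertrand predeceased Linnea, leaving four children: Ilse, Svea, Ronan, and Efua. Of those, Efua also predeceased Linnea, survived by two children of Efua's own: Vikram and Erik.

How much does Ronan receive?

Ronan receives $340,000.

Jovan first takes $120,000, leaving a balance of $5,525,000. Jovan then takes one-fifth of the balance ($1,105,000), for a total of $1,225,000. The remaining $4,420,000 passes to the descendants.
No child survives, so the initial division is made at the grandchildren's generation.
The descendants' portion ($4,420,000) is divided into 13 shares of $340,000: Odalys, Celia, Osric, Lorcan, Oskar, Paloma, Pieter, Vance, Ilse, Svea, and Ronan each take $340,000; Jarrah's $340,000 share passes to Jarrah's issue; Efua's $340,000 share passes to Efua's issue.
Jarrah's share ($340,000) passes entirely to Harun.
Efua's share ($340,000) is divided into 2 shares of $170,000: Vikram and Erik each take $170,000.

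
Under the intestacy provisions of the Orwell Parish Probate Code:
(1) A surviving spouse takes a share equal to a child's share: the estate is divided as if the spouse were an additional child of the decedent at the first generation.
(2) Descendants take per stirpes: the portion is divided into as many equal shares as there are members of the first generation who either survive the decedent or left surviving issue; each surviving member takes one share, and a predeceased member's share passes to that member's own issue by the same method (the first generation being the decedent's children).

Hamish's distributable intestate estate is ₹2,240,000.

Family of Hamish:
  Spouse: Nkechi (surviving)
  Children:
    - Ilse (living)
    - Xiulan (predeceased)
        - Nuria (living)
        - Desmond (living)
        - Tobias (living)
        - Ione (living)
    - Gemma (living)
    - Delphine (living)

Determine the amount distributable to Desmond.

Desmond receives ₹112,000.

The spouse counts as an additional share at the children's level, so there are 5 primary shares of ₹448,000. Nkechi takes one such share (₹448,000).
The children's combined portion (₹1,792,000) is divided into 4 shares of ₹448,000: Ilse, Gemma, and Delphine each take ₹448,000; Xiulan's ₹448,000 share passes to Xiulan's issue.
Xiulan's share (₹448,000) is divided into 4 shares of ₹112,000: Nuria, Desmond, Tobias, and Ione each take ₹112,000.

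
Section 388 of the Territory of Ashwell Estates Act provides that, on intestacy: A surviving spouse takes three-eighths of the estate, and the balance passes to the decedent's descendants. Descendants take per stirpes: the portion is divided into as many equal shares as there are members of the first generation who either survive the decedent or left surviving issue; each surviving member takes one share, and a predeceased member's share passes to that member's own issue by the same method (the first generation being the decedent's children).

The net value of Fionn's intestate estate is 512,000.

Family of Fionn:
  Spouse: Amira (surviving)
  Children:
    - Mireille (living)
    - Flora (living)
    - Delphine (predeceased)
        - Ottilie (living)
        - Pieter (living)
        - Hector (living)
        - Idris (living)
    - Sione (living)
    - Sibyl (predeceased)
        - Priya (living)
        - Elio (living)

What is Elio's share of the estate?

Elio receives 32,000.

Amira takes three-eighths of 512,000 = 192,000. The remaining 320,000 passes to the descendants.
The descendants' portion (320,000) is divided into 5 shares of 64,000: Mireille, Flora, and Sione each take 64,000; Delphine's 64,000 share passes to Delphine's issue; Sibyl's 64,000 share passes to Sibyl's issue.
Delphine's share (64,000) is divided into 4 shares of 16,000: Ottilie, Pieter, Hector, and Idris each take 16,000.
Sibyl's share (64,000) is divided into 2 shares of 32,000: Priya and Elio each take 32,000.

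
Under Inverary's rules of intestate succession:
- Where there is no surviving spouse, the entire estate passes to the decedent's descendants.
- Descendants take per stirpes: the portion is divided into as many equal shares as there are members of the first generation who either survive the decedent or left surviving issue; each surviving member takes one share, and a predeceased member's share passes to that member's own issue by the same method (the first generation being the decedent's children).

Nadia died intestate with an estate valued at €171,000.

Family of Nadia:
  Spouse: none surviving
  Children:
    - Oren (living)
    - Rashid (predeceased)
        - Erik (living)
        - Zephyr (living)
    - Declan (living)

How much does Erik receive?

Erik receives €28,500.

The entire €171,000 passes to the descendants.
That amount (€171,000) is divided into 3 shares of €57,000: Oren and Declan each take €57,000; Rashid's €57,000 share passes to Rashid's issue.
Rashid's share (€57,000) is divided into 2 shares of €28,500: Erik and Zephyr each take €28,500.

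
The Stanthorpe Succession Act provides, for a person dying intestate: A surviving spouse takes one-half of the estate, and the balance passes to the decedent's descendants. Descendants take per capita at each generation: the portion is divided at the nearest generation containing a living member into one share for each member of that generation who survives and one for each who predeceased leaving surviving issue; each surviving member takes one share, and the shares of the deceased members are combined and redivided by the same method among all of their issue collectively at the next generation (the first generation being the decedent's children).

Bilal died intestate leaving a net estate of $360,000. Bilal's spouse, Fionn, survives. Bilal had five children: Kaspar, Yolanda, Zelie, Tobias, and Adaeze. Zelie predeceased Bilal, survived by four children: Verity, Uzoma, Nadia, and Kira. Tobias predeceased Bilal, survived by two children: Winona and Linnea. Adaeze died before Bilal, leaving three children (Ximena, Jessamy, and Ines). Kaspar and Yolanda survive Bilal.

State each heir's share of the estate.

Fionn takes one-half of $360,000 = $180,000. The remaining $180,000 passes to the descendants.
The descendants' portion ($180,000) is divided at the children's generation into 5 shares of $36,000. Kaspar and Yolanda each take $36,000. The 3 shares of the deceased (Zelie, Tobias, and Adaeze) are combined into a pool of $108,000.
That pool ($108,000) is divided at the grandchildren's generation equally among Verity, Uzoma, Nadia, Kira, Winona, Linnea, Ximena, Jessamy, and Ines: $12,000 each.

Fionn: $180,000; Kaspar: $36,000; Yolanda: $36,000; Verity: $12,000; Uzoma: $12,000; Nadia: $12,000; Kira: $12,000; Winona: $12,000; Linnea: $12,000; Ximena: $12,000; Jessamy: $12,000; Ines: $12,000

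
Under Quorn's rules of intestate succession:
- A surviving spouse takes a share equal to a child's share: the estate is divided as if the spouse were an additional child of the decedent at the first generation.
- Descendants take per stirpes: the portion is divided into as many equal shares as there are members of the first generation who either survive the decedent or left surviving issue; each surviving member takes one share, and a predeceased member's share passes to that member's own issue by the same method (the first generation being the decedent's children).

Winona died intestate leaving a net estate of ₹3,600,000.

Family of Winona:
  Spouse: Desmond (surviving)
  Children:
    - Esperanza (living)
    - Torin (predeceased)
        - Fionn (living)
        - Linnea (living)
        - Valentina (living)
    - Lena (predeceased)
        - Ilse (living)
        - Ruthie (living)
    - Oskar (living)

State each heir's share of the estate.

The spouse counts as an additional share at the children's level, so there are 5 primary shares of ₹720,000. Desmond takes one such share (₹720,000).
The children's combined portion (₹2,880,000) is divided into 4 shares of ₹720,000: Esperanza and Oskar each take ₹720,000; Torin's ₹720,000 share passes to Torin's issue; Lena's ₹720,000 share passes to Lena's issue.
Torin's share (₹720,000) is divided into 3 shares of ₹240,000: Fionn, Linnea, and Valentina each take ₹240,000.
Lena's share (₹720,000) is divided into 2 shares of ₹360,000: Ilse and Ruthie each take ₹360,000.

Desmond: ₹720,000; Esperanza: ₹720,000; Fionn: ₹240,000; Linnea: ₹240,000; Valentina: ₹240,000; Ilse: ₹360,000; Ruthie: ₹360,000; Oskar: ₹720,000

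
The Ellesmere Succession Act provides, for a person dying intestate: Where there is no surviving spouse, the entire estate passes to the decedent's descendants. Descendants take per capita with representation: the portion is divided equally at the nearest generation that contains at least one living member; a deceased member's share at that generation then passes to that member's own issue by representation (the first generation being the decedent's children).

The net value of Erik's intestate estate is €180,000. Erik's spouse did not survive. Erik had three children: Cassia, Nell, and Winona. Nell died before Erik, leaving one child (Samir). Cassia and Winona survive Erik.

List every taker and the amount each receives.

Cassia: €60,000; Samir: €60,000; Winona: €60,000

The entire €180,000 passes to the descendants.
That amount (€180,000) is divided into 3 shares of €60,000: Cassia and Winona each take €60,000; Nell's €60,000 share passes to Nell's issue.
Nell's share (€60,000) passes entirely to Samir.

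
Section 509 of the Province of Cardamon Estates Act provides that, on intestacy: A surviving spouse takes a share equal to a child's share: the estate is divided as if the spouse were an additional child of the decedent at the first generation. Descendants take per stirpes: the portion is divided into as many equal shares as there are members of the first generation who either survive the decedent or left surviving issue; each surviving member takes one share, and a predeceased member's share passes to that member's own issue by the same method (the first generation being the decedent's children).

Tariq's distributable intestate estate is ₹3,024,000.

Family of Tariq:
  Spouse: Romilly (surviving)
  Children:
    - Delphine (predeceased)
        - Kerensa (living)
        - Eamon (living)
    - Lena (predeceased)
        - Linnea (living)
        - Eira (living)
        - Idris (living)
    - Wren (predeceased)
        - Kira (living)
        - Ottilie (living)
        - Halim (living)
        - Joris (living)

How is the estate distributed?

The spouse counts as an additional share at the children's level, so there are 4 primary shares of ₹756,000. Romilly takes one such share (₹756,000).
The children's combined portion (₹2,268,000) is divided into 3 shares of ₹756,000: Delphine's ₹756,000 share passes to Delphine's issue; Lena's ₹756,000 share passes to Lena's issue; Wren's ₹756,000 share passes to Wren's issue.
Delphine's share (₹756,000) is divided into 2 shares of ₹378,000: Kerensa and Eamon each take ₹378,000.
Lena's share (₹756,000) is divided into 3 shares of ₹252,000: Linnea, Eira, and Idris each take ₹252,000.
Wren's share (₹756,000) is divided into 4 shares of ₹189,000: Kira, Ottilie, Halim, and Joris each take ₹189,000.

Romilly: ₹756,000; Kerensa: ₹378,000; Eamon: ₹378,000; Linnea: ₹252,000; Eira: ₹252,000; Idris: ₹252,000; Kira: ₹189,000; Ottilie: ₹189,000; Halim: ₹189,000; Joris: ₹189,000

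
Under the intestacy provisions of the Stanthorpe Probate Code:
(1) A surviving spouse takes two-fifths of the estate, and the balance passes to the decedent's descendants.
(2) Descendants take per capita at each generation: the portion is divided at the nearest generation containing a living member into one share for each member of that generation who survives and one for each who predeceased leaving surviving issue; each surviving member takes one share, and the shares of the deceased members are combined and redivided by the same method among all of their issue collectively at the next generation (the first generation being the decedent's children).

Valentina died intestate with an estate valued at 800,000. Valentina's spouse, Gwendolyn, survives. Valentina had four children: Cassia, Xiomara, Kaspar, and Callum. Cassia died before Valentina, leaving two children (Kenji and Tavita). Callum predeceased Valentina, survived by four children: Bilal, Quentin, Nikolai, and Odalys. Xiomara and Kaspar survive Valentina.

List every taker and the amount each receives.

Gwendolyn takes two-fifths of 800,000 = 320,000. The remaining 480,000 passes to the descendants.
The descendants' portion (480,000) is divided at the children's generation into 4 shares of 120,000. Xiomara and Kaspar each take 120,000. The 2 shares of the deceased (Cassia and Callum) are combined into a pool of 240,000.
That pool (240,000) is divided at the grandchildren's generation equally among Kenji, Tavita, Bilal, Quentin, Nikolai, and Odalys: 40,000 each.

Gwendolyn: 320,000; Kenji: 40,000; Tavita: 40,000; Xiomara: 120,000; Kaspar: 120,000; Bilal: 40,000; Quentin: 40,000; Nikolai: 40,000; Odalys: 40,000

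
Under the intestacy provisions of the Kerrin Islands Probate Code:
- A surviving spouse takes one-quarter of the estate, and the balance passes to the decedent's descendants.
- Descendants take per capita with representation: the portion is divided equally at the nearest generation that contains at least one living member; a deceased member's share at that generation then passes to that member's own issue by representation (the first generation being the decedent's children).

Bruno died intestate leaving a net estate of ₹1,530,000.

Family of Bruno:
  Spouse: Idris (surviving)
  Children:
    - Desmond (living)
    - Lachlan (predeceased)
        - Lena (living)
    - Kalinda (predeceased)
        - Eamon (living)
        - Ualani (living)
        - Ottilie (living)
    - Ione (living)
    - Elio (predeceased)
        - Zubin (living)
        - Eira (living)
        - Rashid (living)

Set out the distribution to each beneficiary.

Idris: ₹382,500; Desmond: ₹229,500; Lena: ₹229,500; Eamon: ₹76,500; Ualani: ₹76,500; Ottilie: ₹76,500; Ione: ₹229,500; Zubin: ₹76,500; Eira: ₹76,500; Rashid: ₹76,500

Idris takes one-quarter of ₹1,530,000 = ₹382,500. The remaining ₹1,147,500 passes to the descendants.
The descendants' portion (₹1,147,500) is divided into 5 shares of ₹229,500: Desmond and Ione each take ₹229,500; Lachlan's ₹229,500 share passes to Lachlan's issue; Kalinda's ₹229,500 share passes to Kalinda's issue; Elio's ₹229,500 share passes to Elio's issue.
Lachlan's share (₹229,500) passes entirely to Lena.
Kalinda's share (₹229,500) is divided into 3 shares of ₹76,500: Eamon, Ualani, and Ottilie each take ₹76,500.
Elio's share (₹229,500) is divided into 3 shares of ₹76,500: Zubin, Eira, and Rashid each take ₹76,500.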